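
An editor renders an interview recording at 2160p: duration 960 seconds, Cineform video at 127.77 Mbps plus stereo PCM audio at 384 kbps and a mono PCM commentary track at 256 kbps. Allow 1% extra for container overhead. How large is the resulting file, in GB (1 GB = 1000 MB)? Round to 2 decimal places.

15.56 GB

Audio total: 384 + 256 = 640 kbps = 0.640 Mbps.
Total bitrate: 127.77 + 0.640 = 128.410 Mbps.
Stream data: 128.410 Mbps × 960 s = 123273.6 Mb.
With 1% container overhead: ×1.01.
124,506 Mb ÷ 8 = 15,563 MB → 15.56 GB.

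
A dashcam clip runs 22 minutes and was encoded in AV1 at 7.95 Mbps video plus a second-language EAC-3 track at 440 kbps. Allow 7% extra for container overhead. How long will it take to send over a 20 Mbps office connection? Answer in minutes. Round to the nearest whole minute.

10 minutes

22 min = 1320 s
Audio: 440 kbps = 0.440 Mbps.
Total bitrate: 8.390 Mbps.
File: 8.390 Mbps × 1320 s = 11074.8 Mb.
With 7% container overhead: ×1.07. → 11850.0 Mb.
At 20 Mbps: 11850.0 / 20 = 592.5 s ≈ 9.88 minutes.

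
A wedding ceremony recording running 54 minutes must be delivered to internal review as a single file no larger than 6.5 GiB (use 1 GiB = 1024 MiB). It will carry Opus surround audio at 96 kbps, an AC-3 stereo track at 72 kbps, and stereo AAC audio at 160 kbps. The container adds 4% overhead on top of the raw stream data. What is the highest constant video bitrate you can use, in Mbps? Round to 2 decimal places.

Budget: 6.5 GiB = 55834.6 Mb.
Stream payload after overhead: 55834.6 / 1.04 = 53687.1 Mb.
54 min = 3240 s
Total bitrate budget: 53687.1 Mb / 3240 s = 16.570 Mbps.
Audio total: 96 + 72 + 160 = 328 kbps = 0.328 Mbps.
Video: 16.570 − 0.328 = 16.242 Mbps.

16.24 Mbps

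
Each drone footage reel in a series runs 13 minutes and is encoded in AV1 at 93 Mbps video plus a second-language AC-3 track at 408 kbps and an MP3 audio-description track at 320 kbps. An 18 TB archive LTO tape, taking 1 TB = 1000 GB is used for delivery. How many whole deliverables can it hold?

13 min = 780 s
Audio total: 408 + 320 = 728 kbps = 0.728 Mbps.
Total bitrate: 93.728 Mbps.
Per item: 93.728 Mbps × 780 s = 73,108 Mb = 9,138 MB.
Capacity: 18 TB = 144,000,000 Mb; 1969.69 items → 1969 complete.

1969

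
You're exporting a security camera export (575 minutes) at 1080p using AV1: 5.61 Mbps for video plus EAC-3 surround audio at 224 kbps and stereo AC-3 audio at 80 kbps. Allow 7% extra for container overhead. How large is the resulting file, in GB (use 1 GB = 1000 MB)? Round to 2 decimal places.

27.29 GB

575 min = 34500 s
Audio total: 224 + 80 = 304 kbps = 0.304 Mbps.
Total bitrate: 5.61 + 0.304 = 5.914 Mbps.
Stream data: 5.914 Mbps × 34500 s = 204033.0 Mb.
With 7% container overhead: ×1.07.
218,315 Mb ÷ 8 = 27,289 MB → 27.29 GB.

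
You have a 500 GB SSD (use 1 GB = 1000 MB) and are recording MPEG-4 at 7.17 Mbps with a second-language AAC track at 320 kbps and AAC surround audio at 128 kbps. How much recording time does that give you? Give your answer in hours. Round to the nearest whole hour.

Audio total: 320 + 128 = 448 kbps = 0.448 Mbps.
Total bitrate: 7.17 + 0.448 = 7.618 Mbps.
Capacity: 500 GB = 4,000,000 Mb.
Recording time: 4,000,000 / 7.618 = 525,072 s ≈ 146 hours.

146 hours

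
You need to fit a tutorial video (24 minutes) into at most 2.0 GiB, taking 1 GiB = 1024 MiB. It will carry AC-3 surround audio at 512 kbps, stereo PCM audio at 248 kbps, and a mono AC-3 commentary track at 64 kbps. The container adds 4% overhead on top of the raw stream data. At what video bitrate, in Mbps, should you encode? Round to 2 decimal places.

Budget: 2.0 GiB = 17179.9 Mb.
Stream payload after overhead: 17179.9 / 1.04 = 16519.1 Mb.
24 min = 1440 s
Total bitrate budget: 16519.1 Mb / 1440 s = 11.472 Mbps.
Audio total: 512 + 248 + 64 = 824 kbps = 0.824 Mbps.
Video: 11.472 − 0.824 = 10.648 Mbps.

10.65 Mbps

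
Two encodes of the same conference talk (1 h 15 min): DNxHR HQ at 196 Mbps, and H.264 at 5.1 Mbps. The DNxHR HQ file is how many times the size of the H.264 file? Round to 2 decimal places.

1 h 15 min = 75 min = 4500 s
DNxHR HQ: 196.000 Mbps × 4500 s = 882000.0 Mb = 102.678 GiB.
H.264: 5.100 Mbps × 4500 s = 22950.0 Mb = 2.672 GiB.
Ratio: 102.678 / 2.672 = 38.431.

38.43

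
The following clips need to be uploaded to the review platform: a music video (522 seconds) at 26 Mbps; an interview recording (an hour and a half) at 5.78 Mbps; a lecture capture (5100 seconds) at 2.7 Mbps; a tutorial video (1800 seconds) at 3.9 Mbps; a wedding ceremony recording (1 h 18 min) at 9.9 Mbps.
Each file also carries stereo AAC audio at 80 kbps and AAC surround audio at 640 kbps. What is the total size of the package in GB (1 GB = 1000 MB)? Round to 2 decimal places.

Audio total: 80 + 640 = 720 kbps = 0.720 Mbps.
music video: 26.720 Mbps × 522 s = 13947.8 Mb
interview recording: 6.500 Mbps × 5400 s = 35100.0 Mb
lecture capture: 3.420 Mbps × 5100 s = 17442.0 Mb
tutorial video: 4.620 Mbps × 1800 s = 8316.0 Mb
wedding ceremony recording: 10.620 Mbps × 4680 s = 49701.6 Mb
Total: 124507.4 Mb = 15563.4 MB.
= 15.56 GB.

15.56 GB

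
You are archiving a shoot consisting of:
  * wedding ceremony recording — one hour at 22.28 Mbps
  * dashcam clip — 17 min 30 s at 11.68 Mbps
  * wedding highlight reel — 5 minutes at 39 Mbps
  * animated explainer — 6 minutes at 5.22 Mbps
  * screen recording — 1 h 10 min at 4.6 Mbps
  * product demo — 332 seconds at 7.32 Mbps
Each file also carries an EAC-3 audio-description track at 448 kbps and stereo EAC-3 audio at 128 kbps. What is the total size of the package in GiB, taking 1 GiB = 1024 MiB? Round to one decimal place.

15.5 GiB

Audio total: 448 + 128 = 576 kbps = 0.576 Mbps.
wedding ceremony recording: 22.856 Mbps × 3600 s = 82281.6 Mb
dashcam clip: 12.256 Mbps × 1050 s = 12868.8 Mb
wedding highlight reel: 39.576 Mbps × 300 s = 11872.8 Mb
animated explainer: 5.796 Mbps × 360 s = 2086.6 Mb
screen recording: 5.176 Mbps × 4200 s = 21739.2 Mb
product demo: 7.896 Mbps × 332 s = 2621.5 Mb
Total: 133470.4 Mb = 16683.8 MB.
= 15.54 GiB.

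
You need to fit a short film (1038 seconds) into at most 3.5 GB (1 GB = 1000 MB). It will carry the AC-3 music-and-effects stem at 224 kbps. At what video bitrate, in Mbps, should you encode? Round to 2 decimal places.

Budget: 3.5 GB = 28000.0 Mb.
Total bitrate budget: 28000.0 Mb / 1038 s = 26.975 Mbps.
Audio: 224 kbps = 0.224 Mbps.
Video: 26.975 − 0.224 = 26.751 Mbps.

26.75 Mbps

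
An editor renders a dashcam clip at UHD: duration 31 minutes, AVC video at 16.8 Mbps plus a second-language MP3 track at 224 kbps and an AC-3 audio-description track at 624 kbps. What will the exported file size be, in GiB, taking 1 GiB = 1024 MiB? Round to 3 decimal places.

3.821 GiB

31 min = 1860 s
Audio total: 224 + 624 = 848 kbps = 0.848 Mbps.
Total bitrate: 16.8 + 0.848 = 17.648 Mbps.
Stream data: 17.648 Mbps × 1860 s = 32825.3 Mb.
32,825 Mb = 4,103,160,000 bytes ÷ 1,073,741,824 = 3.821 GiB.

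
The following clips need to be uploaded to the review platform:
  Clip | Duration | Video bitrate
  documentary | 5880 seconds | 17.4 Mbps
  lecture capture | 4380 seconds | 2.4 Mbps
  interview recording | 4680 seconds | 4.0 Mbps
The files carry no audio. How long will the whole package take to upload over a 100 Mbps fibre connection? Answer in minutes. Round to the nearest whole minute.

documentary: 17.400 Mbps × 5880 s = 102312.0 Mb
lecture capture: 2.400 Mbps × 4380 s = 10512.0 Mb
interview recording: 4.000 Mbps × 4680 s = 18720.0 Mb
Total: 131544.0 Mb = 16443.0 MB.
At 100 Mbps: 131544.0 / 100 = 1315 s ≈ 21.9 minutes.

22 minutes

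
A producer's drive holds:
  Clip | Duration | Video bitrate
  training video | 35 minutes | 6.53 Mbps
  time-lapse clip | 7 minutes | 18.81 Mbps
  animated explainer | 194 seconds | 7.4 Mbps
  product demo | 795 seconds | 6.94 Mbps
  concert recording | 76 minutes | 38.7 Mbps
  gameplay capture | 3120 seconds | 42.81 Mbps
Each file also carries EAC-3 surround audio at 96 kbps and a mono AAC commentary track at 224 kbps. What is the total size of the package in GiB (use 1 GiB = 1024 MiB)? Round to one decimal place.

Audio total: 96 + 224 = 320 kbps = 0.320 Mbps.
training video: 6.850 Mbps × 2100 s = 14385.0 Mb
time-lapse clip: 19.130 Mbps × 420 s = 8034.6 Mb
animated explainer: 7.720 Mbps × 194 s = 1497.7 Mb
product demo: 7.260 Mbps × 795 s = 5771.7 Mb
concert recording: 39.020 Mbps × 4560 s = 177931.2 Mb
gameplay capture: 43.130 Mbps × 3120 s = 134565.6 Mb
Total: 342185.8 Mb = 42773.2 MB.
= 39.84 GiB.

39.8 GiB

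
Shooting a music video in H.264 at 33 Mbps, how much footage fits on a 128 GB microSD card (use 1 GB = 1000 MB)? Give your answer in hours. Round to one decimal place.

8.6 hours

Capacity: 128 GB = 1,024,000 Mb.
Recording time: 1,024,000 / 33.000 = 31,030 s ≈ 8.62 hours.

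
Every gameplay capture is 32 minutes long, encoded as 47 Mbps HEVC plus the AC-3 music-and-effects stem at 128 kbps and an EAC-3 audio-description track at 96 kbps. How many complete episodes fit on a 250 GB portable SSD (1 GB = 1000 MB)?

22

32 min = 1920 s
Audio total: 128 + 96 = 224 kbps = 0.224 Mbps.
Total bitrate: 47.224 Mbps.
Per item: 47.224 Mbps × 1920 s = 90,670 Mb = 11,334 MB.
Capacity: 250 GB = 2,000,000 Mb; 22.06 items → 22 complete.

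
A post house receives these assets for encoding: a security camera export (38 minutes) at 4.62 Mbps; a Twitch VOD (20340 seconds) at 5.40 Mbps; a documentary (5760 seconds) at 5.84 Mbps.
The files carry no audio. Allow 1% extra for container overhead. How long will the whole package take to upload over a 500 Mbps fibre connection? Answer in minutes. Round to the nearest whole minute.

security camera export: 4.620 Mbps × 2280 s × 1.01 = 10638.9 Mb
Twitch VOD: 5.400 Mbps × 20340 s × 1.01 = 110934.4 Mb
documentary: 5.840 Mbps × 5760 s × 1.01 = 33974.8 Mb
Total: 155548.1 Mb = 19443.5 MB.
At 500 Mbps: 155548.1 / 500 = 311 s ≈ 5.18 minutes.

5 minutes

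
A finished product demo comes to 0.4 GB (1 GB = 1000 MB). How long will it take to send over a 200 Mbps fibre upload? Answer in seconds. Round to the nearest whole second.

File: 0.4 GB = 3200.0 Mb.
At 200 Mbps: 3200.0 / 200 = 16.0 s ≈ 16 seconds.

16 seconds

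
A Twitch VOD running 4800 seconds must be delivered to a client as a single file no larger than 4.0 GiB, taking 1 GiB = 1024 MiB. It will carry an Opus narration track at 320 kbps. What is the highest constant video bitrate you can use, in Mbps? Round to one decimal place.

Budget: 4.0 GiB = 34359.7 Mb.
Total bitrate budget: 34359.7 Mb / 4800 s = 7.158 Mbps.
Audio: 320 kbps = 0.320 Mbps.
Video: 7.158 − 0.320 = 6.838 Mbps.

6.8 Mbps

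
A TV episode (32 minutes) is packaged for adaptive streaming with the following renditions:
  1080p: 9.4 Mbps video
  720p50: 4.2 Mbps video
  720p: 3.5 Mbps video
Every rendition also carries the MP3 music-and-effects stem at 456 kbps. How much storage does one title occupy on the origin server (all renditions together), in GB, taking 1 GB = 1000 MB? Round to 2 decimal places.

4.43 GB

32 min = 1920 s
Audio: 456 kbps = 0.456 Mbps.
Sum of rendition bitrates: (9.4+0.456) + (4.2+0.456) + (3.5+0.456) = 18.468 Mbps.
× 1920 s = 35,459 Mb = 4,432 MB = 4.432 GB.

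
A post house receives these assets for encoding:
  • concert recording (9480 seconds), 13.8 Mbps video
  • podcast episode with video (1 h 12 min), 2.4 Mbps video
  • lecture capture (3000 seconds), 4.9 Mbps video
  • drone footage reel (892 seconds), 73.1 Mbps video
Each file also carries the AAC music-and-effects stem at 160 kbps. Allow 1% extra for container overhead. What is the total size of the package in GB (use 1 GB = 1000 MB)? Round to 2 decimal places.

28.27 GB

Audio: 160 kbps = 0.160 Mbps.
concert recording: 13.960 Mbps × 9480 s × 1.01 = 133664.2 Mb
podcast episode with video: 2.560 Mbps × 4320 s × 1.01 = 11169.8 Mb
lecture capture: 5.060 Mbps × 3000 s × 1.01 = 15331.8 Mb
drone footage reel: 73.260 Mbps × 892 s × 1.01 = 66001.4 Mb
Total: 226167.2 Mb = 28270.9 MB.
= 28.27 GB.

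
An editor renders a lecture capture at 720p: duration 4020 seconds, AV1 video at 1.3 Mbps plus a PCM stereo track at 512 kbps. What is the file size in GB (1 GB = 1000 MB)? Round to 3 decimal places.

Audio: 512 kbps = 0.512 Mbps.
Total bitrate: 1.3 + 0.512 = 1.812 Mbps.
Stream data: 1.812 Mbps × 4020 s = 7284.2 Mb.
7,284 Mb ÷ 8 = 910.5 MB → 0.9105 GB.

0.911 GB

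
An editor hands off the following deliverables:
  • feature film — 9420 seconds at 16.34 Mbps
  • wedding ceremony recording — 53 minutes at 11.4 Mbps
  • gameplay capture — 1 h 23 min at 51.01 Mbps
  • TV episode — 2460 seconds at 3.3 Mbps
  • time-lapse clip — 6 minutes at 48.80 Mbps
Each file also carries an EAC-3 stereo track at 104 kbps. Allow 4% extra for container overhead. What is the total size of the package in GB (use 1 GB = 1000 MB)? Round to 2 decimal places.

61.36 GB

Audio: 104 kbps = 0.104 Mbps.
feature film: 16.444 Mbps × 9420 s × 1.04 = 161098.6 Mb
wedding ceremony recording: 11.504 Mbps × 3180 s × 1.04 = 38046.0 Mb
gameplay capture: 51.114 Mbps × 4980 s × 1.04 = 264729.6 Mb
TV episode: 3.404 Mbps × 2460 s × 1.04 = 8708.8 Mb
time-lapse clip: 48.904 Mbps × 360 s × 1.04 = 18309.7 Mb
Total: 490892.7 Mb = 61361.6 MB.
= 61.36 GB.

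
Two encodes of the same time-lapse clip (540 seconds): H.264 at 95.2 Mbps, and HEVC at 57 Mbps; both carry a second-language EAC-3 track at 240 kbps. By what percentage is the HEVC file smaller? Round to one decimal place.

Audio: 240 kbps = 0.240 Mbps.
H.264: 95.440 Mbps × 540 s = 51537.6 Mb = 6.442 GB.
HEVC: 57.240 Mbps × 540 s = 30909.6 Mb = 3.864 GB.
Reduction: (1 − 3.864/6.442) × 100 = 40.03%.

40.0%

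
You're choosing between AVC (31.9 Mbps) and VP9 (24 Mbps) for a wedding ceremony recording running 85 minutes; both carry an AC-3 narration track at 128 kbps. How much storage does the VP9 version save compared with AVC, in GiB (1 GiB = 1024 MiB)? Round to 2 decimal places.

4.69 GiB

85 min = 5100 s
Audio: 128 kbps = 0.128 Mbps.
AVC: 32.028 Mbps × 5100 s = 163342.8 Mb = 19.016 GiB.
VP9: 24.128 Mbps × 5100 s = 123052.8 Mb = 14.325 GiB.
Saving: 19.016 − 14.325 = 4.690 GiB.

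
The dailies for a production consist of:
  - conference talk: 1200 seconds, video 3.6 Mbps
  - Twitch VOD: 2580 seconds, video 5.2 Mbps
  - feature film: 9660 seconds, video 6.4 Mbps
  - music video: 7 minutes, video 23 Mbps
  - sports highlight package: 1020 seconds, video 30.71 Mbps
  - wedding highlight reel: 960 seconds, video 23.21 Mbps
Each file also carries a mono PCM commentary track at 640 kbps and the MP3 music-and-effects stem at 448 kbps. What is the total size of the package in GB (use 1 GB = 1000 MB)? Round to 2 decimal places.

Audio total: 640 + 448 = 1088 kbps = 1.088 Mbps.
conference talk: 4.688 Mbps × 1200 s = 5625.6 Mb
Twitch VOD: 6.288 Mbps × 2580 s = 16223.0 Mb
feature film: 7.488 Mbps × 9660 s = 72334.1 Mb
music video: 24.088 Mbps × 420 s = 10117.0 Mb
sports highlight package: 31.798 Mbps × 1020 s = 32434.0 Mb
wedding highlight reel: 24.298 Mbps × 960 s = 23326.1 Mb
Total: 160059.7 Mb = 20007.5 MB.
= 20.01 GB.

20.01 GB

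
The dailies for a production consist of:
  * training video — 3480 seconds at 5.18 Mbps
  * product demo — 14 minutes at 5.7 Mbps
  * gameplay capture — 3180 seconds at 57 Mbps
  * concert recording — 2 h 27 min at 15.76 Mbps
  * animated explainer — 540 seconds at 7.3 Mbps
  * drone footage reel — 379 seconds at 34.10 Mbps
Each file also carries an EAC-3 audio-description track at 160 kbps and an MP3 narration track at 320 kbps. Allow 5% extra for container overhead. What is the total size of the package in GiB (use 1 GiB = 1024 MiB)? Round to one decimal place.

45.0 GiB

Audio total: 160 + 320 = 480 kbps = 0.480 Mbps.
training video: 5.660 Mbps × 3480 s × 1.05 = 20681.6 Mb
product demo: 6.180 Mbps × 840 s × 1.05 = 5450.8 Mb
gameplay capture: 57.480 Mbps × 3180 s × 1.05 = 191925.7 Mb
concert recording: 16.240 Mbps × 8820 s × 1.05 = 150398.6 Mb
animated explainer: 7.780 Mbps × 540 s × 1.05 = 4411.3 Mb
drone footage reel: 34.580 Mbps × 379 s × 1.05 = 13761.1 Mb
Total: 386629.1 Mb = 48328.6 MB.
= 45.01 GiB.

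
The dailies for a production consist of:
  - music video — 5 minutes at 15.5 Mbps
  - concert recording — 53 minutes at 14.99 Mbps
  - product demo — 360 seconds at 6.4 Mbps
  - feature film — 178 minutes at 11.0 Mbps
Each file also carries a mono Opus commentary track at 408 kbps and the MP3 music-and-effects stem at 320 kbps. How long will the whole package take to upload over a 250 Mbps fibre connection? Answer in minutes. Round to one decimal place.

Audio total: 408 + 320 = 728 kbps = 0.728 Mbps.
music video: 16.228 Mbps × 300 s = 4868.4 Mb
concert recording: 15.718 Mbps × 3180 s = 49983.2 Mb
product demo: 7.128 Mbps × 360 s = 2566.1 Mb
feature film: 11.728 Mbps × 10680 s = 125255.0 Mb
Total: 182672.8 Mb = 22834.1 MB.
At 250 Mbps: 182672.8 / 250 = 731 s ≈ 12.2 minutes.

12.2 minutes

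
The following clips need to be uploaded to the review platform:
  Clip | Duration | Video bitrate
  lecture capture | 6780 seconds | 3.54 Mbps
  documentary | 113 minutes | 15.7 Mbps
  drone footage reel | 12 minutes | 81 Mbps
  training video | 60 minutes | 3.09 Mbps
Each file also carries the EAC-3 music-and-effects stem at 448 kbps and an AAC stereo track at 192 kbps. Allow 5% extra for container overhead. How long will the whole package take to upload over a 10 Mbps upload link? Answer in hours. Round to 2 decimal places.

Audio total: 448 + 192 = 640 kbps = 0.640 Mbps.
lecture capture: 4.180 Mbps × 6780 s × 1.05 = 29757.4 Mb
documentary: 16.340 Mbps × 6780 s × 1.05 = 116324.5 Mb
drone footage reel: 81.640 Mbps × 720 s × 1.05 = 61719.8 Mb
training video: 3.730 Mbps × 3600 s × 1.05 = 14099.4 Mb
Total: 221901.1 Mb = 27737.6 MB.
At 10 Mbps: 221901.1 / 10 = 22190 s ≈ 6.16 hours.

6.16 hours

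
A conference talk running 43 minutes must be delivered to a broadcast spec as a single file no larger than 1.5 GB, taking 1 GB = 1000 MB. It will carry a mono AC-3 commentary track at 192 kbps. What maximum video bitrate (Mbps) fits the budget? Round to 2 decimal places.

Budget: 1.5 GB = 12000.0 Mb.
43 min = 2580 s
Total bitrate budget: 12000.0 Mb / 2580 s = 4.651 Mbps.
Audio: 192 kbps = 0.192 Mbps.
Video: 4.651 − 0.192 = 4.459 Mbps.

4.46 Mbps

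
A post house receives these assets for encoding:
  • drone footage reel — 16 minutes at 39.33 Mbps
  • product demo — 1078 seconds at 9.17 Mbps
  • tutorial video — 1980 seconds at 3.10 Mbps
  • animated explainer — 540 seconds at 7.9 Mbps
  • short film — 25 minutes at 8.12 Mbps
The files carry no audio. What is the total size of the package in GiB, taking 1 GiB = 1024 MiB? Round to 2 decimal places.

8.18 GiB

drone footage reel: 39.330 Mbps × 960 s = 37756.8 Mb
product demo: 9.170 Mbps × 1078 s = 9885.3 Mb
tutorial video: 3.100 Mbps × 1980 s = 6138.0 Mb
animated explainer: 7.900 Mbps × 540 s = 4266.0 Mb
short film: 8.120 Mbps × 1500 s = 12180.0 Mb
Total: 70226.1 Mb = 8778.3 MB.
= 8.175 GiB.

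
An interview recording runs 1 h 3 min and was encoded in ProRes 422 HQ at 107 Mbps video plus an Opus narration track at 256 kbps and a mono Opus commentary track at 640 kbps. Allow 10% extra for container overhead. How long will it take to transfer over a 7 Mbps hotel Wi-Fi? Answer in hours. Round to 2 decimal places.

1 h 3 min = 63 min = 3780 s
Audio total: 256 + 640 = 896 kbps = 0.896 Mbps.
Total bitrate: 107.896 Mbps.
File: 107.896 Mbps × 3780 s = 407846.9 Mb.
With 10% container overhead: ×1.10. → 448631.6 Mb.
At 7 Mbps: 448631.6 / 7 = 64090.2 s ≈ 17.8 hours.

17.80 hours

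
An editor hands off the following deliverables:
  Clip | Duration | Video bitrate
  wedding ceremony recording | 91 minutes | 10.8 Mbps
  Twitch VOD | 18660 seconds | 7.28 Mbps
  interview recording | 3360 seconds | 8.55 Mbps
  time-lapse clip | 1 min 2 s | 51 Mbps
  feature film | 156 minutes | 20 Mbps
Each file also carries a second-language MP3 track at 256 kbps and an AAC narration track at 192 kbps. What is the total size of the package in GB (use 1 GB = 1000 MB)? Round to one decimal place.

Audio total: 256 + 192 = 448 kbps = 0.448 Mbps.
wedding ceremony recording: 11.248 Mbps × 5460 s = 61414.1 Mb
Twitch VOD: 7.728 Mbps × 18660 s = 144204.5 Mb
interview recording: 8.998 Mbps × 3360 s = 30233.3 Mb
time-lapse clip: 51.448 Mbps × 62 s = 3189.8 Mb
feature film: 20.448 Mbps × 9360 s = 191393.3 Mb
Total: 430434.9 Mb = 53804.4 MB.
= 53.80 GB.

53.8 GB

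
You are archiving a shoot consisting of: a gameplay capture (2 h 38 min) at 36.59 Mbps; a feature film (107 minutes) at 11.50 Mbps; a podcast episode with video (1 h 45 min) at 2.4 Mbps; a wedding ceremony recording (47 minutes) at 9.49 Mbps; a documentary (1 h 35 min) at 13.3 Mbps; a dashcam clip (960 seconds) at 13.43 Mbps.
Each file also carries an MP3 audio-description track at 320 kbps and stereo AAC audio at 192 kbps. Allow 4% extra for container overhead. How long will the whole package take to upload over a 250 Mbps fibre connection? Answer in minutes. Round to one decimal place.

Audio total: 320 + 192 = 512 kbps = 0.512 Mbps.
gameplay capture: 37.102 Mbps × 9480 s × 1.04 = 365796.0 Mb
feature film: 12.012 Mbps × 6420 s × 1.04 = 80201.7 Mb
podcast episode with video: 2.912 Mbps × 6300 s × 1.04 = 19079.4 Mb
wedding ceremony recording: 10.002 Mbps × 2820 s × 1.04 = 29333.9 Mb
documentary: 13.812 Mbps × 5700 s × 1.04 = 81877.5 Mb
dashcam clip: 13.942 Mbps × 960 s × 1.04 = 13919.7 Mb
Total: 590208.3 Mb = 73776.0 MB.
At 250 Mbps: 590208.3 / 250 = 2361 s ≈ 39.3 minutes.

39.3 minutes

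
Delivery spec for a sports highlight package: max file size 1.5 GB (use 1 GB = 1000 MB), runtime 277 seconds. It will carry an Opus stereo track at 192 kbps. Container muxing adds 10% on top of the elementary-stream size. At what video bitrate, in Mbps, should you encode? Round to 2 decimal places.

39.19 Mbps

Budget: 1.5 GB = 12000.0 Mb.
Stream payload after overhead: 12000.0 / 1.10 = 10909.1 Mb.
Total bitrate budget: 10909.1 Mb / 277 s = 39.383 Mbps.
Audio: 192 kbps = 0.192 Mbps.
Video: 39.383 − 0.192 = 39.191 Mbps.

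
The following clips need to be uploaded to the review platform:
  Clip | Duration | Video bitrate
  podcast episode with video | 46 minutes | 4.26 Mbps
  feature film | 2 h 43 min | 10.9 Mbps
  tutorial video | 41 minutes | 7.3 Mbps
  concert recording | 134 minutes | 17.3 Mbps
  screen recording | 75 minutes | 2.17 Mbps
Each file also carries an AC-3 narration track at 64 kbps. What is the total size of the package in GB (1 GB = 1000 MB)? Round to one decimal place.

Audio: 64 kbps = 0.064 Mbps.
podcast episode with video: 4.324 Mbps × 2760 s = 11934.2 Mb
feature film: 10.964 Mbps × 9780 s = 107227.9 Mb
tutorial video: 7.364 Mbps × 2460 s = 18115.4 Mb
concert recording: 17.364 Mbps × 8040 s = 139606.6 Mb
screen recording: 2.234 Mbps × 4500 s = 10053.0 Mb
Total: 286937.2 Mb = 35867.1 MB.
= 35.87 GB.

35.9 GB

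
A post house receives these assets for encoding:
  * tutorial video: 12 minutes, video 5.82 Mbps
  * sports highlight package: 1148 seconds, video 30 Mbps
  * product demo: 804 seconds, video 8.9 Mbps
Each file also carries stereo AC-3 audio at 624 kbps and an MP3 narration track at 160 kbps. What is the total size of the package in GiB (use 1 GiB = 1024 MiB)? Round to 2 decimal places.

5.57 GiB

Audio total: 624 + 160 = 784 kbps = 0.784 Mbps.
tutorial video: 6.604 Mbps × 720 s = 4754.9 Mb
sports highlight package: 30.784 Mbps × 1148 s = 35340.0 Mb
product demo: 9.684 Mbps × 804 s = 7785.9 Mb
Total: 47880.8 Mb = 5985.1 MB.
= 5.574 GiB.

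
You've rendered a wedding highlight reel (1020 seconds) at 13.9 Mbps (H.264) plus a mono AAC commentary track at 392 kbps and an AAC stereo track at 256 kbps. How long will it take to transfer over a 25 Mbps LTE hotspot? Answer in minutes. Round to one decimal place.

9.9 minutes

Audio total: 392 + 256 = 648 kbps = 0.648 Mbps.
Total bitrate: 14.548 Mbps.
File: 14.548 Mbps × 1020 s = 14839.0 Mb.
At 25 Mbps: 14839.0 / 25 = 593.6 s ≈ 9.89 minutes.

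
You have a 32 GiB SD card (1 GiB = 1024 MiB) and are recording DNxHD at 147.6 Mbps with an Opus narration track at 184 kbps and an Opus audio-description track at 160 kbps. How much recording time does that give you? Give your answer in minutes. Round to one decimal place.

Audio total: 184 + 160 = 344 kbps = 0.344 Mbps.
Total bitrate: 147.6 + 0.344 = 147.944 Mbps.
Capacity: 32 GiB = 274,878 Mb.
Recording time: 274,878 / 147.944 = 1,858 s ≈ 31.0 minutes.

31.0 minutes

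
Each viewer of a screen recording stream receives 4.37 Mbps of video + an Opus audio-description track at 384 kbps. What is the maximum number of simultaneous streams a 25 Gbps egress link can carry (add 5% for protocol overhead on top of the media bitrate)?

5008

Audio: 384 kbps = 0.384 Mbps.
Per-viewer media rate: 4.754 Mbps.
On the wire with 5% overhead: 4.992 Mbps.
25 Gbps = 25,000 Mbps; 25,000 / 4.992 = 5008.31 → 5008 viewers.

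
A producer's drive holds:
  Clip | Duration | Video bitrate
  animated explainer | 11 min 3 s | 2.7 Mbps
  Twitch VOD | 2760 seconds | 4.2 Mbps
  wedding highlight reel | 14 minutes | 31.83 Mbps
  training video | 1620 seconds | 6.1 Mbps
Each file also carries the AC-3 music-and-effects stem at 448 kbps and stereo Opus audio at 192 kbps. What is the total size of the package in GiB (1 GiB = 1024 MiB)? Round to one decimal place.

6.3 GiB

Audio total: 448 + 192 = 640 kbps = 0.640 Mbps.
animated explainer: 3.340 Mbps × 663 s = 2214.4 Mb
Twitch VOD: 4.840 Mbps × 2760 s = 13358.4 Mb
wedding highlight reel: 32.470 Mbps × 840 s = 27274.8 Mb
training video: 6.740 Mbps × 1620 s = 10918.8 Mb
Total: 53766.4 Mb = 6720.8 MB.
= 6.259 GiB.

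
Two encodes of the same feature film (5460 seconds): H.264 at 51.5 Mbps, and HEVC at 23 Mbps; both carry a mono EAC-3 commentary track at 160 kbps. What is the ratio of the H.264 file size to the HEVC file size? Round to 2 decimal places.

2.23

Audio: 160 kbps = 0.160 Mbps.
H.264: 51.660 Mbps × 5460 s = 282063.6 Mb = 35.258 GB.
HEVC: 23.160 Mbps × 5460 s = 126453.6 Mb = 15.807 GB.
Ratio: 35.258 / 15.807 = 2.231.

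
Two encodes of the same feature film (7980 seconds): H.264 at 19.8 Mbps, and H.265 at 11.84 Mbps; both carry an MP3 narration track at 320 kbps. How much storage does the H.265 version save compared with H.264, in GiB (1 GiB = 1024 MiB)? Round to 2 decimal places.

7.39 GiB

Audio: 320 kbps = 0.320 Mbps.
H.264: 20.120 Mbps × 7980 s = 160557.6 Mb = 18.691 GiB.
H.265: 12.160 Mbps × 7980 s = 97036.8 Mb = 11.297 GiB.
Saving: 18.691 − 11.297 = 7.395 GiB.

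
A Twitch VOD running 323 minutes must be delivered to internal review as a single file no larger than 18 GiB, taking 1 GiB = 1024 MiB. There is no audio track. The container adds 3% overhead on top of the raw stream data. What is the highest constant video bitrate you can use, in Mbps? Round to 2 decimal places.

Budget: 18 GiB = 154618.8 Mb.
Stream payload after overhead: 154618.8 / 1.03 = 150115.4 Mb.
323 min = 19380 s
Total bitrate budget: 150115.4 Mb / 19380 s = 7.746 Mbps.

7.75 Mbps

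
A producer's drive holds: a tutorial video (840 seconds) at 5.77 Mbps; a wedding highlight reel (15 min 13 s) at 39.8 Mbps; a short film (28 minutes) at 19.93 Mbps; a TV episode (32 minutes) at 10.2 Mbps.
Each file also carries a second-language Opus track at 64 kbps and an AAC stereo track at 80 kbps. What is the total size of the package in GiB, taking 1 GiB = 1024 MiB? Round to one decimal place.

Audio total: 64 + 80 = 144 kbps = 0.144 Mbps.
tutorial video: 5.914 Mbps × 840 s = 4967.8 Mb
wedding highlight reel: 39.944 Mbps × 913 s = 36468.9 Mb
short film: 20.074 Mbps × 1680 s = 33724.3 Mb
TV episode: 10.344 Mbps × 1920 s = 19860.5 Mb
Total: 95021.4 Mb = 11877.7 MB.
= 11.06 GiB.

11.1 GiB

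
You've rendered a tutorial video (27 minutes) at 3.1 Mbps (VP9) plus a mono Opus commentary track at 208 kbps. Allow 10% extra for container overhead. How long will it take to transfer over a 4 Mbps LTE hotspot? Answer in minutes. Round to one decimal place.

24.6 minutes

27 min = 1620 s
Audio: 208 kbps = 0.208 Mbps.
Total bitrate: 3.308 Mbps.
File: 3.308 Mbps × 1620 s = 5359.0 Mb.
With 10% container overhead: ×1.10. → 5894.9 Mb.
At 4 Mbps: 5894.9 / 4 = 1473.7 s ≈ 24.6 minutes.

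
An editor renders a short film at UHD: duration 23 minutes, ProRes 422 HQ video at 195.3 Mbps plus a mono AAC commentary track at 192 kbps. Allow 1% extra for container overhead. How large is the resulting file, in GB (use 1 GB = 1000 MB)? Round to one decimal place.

23 min = 1380 s
Audio: 192 kbps = 0.192 Mbps.
Total bitrate: 195.3 + 0.192 = 195.492 Mbps.
Stream data: 195.492 Mbps × 1380 s = 269779.0 Mb.
With 1% container overhead: ×1.01.
272,477 Mb ÷ 8 = 34,060 MB → 34.06 GB.

34.1 GB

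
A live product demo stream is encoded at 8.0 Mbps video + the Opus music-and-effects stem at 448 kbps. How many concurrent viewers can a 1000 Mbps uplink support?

Audio: 448 kbps = 0.448 Mbps.
Per-viewer media rate: 8.448 Mbps.
1000 Mbps = 1,000 Mbps; 1,000 / 8.448 = 118.37 → 118 viewers.

118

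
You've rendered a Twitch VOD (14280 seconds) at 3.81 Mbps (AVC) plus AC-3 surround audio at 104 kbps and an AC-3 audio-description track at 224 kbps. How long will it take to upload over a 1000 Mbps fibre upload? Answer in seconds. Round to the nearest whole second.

59 seconds

Audio total: 104 + 224 = 328 kbps = 0.328 Mbps.
Total bitrate: 4.138 Mbps.
File: 4.138 Mbps × 14280 s = 59090.6 Mb.
At 1000 Mbps: 59090.6 / 1000 = 59.1 s ≈ 59.1 seconds.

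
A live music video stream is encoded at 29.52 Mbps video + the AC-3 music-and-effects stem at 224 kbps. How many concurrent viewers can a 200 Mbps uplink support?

6

Audio: 224 kbps = 0.224 Mbps.
Per-viewer media rate: 29.744 Mbps.
200 Mbps = 200.0 Mbps; 200.0 / 29.744 = 6.72 → 6 viewers.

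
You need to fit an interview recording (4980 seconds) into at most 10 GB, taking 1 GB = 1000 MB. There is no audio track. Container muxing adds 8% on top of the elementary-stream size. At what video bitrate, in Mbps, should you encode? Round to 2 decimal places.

14.87 Mbps

Budget: 10 GB = 80000.0 Mb.
Stream payload after overhead: 80000.0 / 1.08 = 74074.1 Mb.
Total bitrate budget: 74074.1 Mb / 4980 s = 14.874 Mbps.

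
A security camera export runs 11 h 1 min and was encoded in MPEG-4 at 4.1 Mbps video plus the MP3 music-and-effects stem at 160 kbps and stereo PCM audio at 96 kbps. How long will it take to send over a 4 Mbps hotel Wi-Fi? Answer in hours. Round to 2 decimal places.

12.00 hours

11 h 1 min = 661 min = 39660 s
Audio total: 160 + 96 = 256 kbps = 0.256 Mbps.
Total bitrate: 4.356 Mbps.
File: 4.356 Mbps × 39660 s = 172759.0 Mb.
At 4 Mbps: 172759.0 / 4 = 43189.7 s ≈ 12 hours.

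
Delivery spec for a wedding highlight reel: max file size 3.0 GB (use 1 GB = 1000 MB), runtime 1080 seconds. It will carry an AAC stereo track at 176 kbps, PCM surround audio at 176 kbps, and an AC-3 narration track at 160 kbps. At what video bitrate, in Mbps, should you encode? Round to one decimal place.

Budget: 3.0 GB = 24000.0 Mb.
Total bitrate budget: 24000.0 Mb / 1080 s = 22.222 Mbps.
Audio total: 176 + 176 + 160 = 512 kbps = 0.512 Mbps.
Video: 22.222 − 0.512 = 21.710 Mbps.

21.7 Mbps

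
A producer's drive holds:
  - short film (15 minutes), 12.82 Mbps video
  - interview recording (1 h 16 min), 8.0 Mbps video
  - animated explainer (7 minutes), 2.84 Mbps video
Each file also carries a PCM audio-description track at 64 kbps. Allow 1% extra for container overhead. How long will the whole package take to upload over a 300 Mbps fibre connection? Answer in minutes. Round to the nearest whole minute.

Audio: 64 kbps = 0.064 Mbps.
short film: 12.884 Mbps × 900 s × 1.01 = 11711.6 Mb
interview recording: 8.064 Mbps × 4560 s × 1.01 = 37139.6 Mb
animated explainer: 2.904 Mbps × 420 s × 1.01 = 1231.9 Mb
Total: 50083.0 Mb = 6260.4 MB.
At 300 Mbps: 50083.0 / 300 = 167 s ≈ 2.78 minutes.

3 minutes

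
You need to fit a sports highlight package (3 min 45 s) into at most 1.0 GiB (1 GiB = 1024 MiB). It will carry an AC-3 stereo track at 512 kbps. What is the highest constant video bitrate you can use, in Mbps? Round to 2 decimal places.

37.67 Mbps

Budget: 1.0 GiB = 8589.9 Mb.
3 min 45 s = 225 s
Total bitrate budget: 8589.9 Mb / 225 s = 38.177 Mbps.
Audio: 512 kbps = 0.512 Mbps.
Video: 38.177 − 0.512 = 37.665 Mbps.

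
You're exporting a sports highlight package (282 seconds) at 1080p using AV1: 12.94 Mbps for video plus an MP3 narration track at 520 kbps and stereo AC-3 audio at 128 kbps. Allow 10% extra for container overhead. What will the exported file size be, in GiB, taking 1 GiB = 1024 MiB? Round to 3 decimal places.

0.491 GiB

Audio total: 520 + 128 = 648 kbps = 0.648 Mbps.
Total bitrate: 12.94 + 0.648 = 13.588 Mbps.
Stream data: 13.588 Mbps × 282 s = 3831.8 Mb.
With 10% container overhead: ×1.10.
4,215 Mb = 526,874,700 bytes ÷ 1,073,741,824 = 0.4907 GiB.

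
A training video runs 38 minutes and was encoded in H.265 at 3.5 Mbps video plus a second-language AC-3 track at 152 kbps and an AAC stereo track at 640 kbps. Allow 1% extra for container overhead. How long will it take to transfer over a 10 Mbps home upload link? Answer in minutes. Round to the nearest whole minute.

16 minutes

38 min = 2280 s
Audio total: 152 + 640 = 792 kbps = 0.792 Mbps.
Total bitrate: 4.292 Mbps.
File: 4.292 Mbps × 2280 s = 9785.8 Mb.
With 1% container overhead: ×1.01. → 9883.6 Mb.
At 10 Mbps: 9883.6 / 10 = 988.4 s ≈ 16.5 minutes.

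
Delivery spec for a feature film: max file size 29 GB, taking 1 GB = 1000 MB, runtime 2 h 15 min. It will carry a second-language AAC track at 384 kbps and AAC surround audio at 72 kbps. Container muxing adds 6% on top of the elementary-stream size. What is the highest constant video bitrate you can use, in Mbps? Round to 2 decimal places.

Budget: 29 GB = 232000.0 Mb.
Stream payload after overhead: 232000.0 / 1.06 = 218867.9 Mb.
2 h 15 min = 135 min = 8100 s
Total bitrate budget: 218867.9 Mb / 8100 s = 27.021 Mbps.
Audio total: 384 + 72 = 456 kbps = 0.456 Mbps.
Video: 27.021 − 0.456 = 26.565 Mbps.

26.56 Mbps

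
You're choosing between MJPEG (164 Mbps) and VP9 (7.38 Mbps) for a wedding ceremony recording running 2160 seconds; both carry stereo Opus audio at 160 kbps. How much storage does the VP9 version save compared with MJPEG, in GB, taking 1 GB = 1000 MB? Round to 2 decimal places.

Audio: 160 kbps = 0.160 Mbps.
MJPEG: 164.160 Mbps × 2160 s = 354585.6 Mb = 44.323 GB.
VP9: 7.540 Mbps × 2160 s = 16286.4 Mb = 2.036 GB.
Saving: 44.323 − 2.036 = 42.287 GB.

42.29 GB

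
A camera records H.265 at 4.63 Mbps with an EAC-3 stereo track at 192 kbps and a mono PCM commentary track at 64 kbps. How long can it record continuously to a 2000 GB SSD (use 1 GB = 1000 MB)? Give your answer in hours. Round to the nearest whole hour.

910 hours

Audio total: 192 + 64 = 256 kbps = 0.256 Mbps.
Total bitrate: 4.63 + 0.256 = 4.886 Mbps.
Capacity: 2000 GB = 16,000,000 Mb.
Recording time: 16,000,000 / 4.886 = 3,274,662 s ≈ 910 hours.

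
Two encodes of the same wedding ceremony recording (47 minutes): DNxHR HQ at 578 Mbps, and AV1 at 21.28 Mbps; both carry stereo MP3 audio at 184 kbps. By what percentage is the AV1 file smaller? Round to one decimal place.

96.3%

47 min = 2820 s
Audio: 184 kbps = 0.184 Mbps.
DNxHR HQ: 578.184 Mbps × 2820 s = 1630478.9 Mb = 203.810 GB.
AV1: 21.464 Mbps × 2820 s = 60528.5 Mb = 7.566 GB.
Reduction: (1 − 7.566/203.810) × 100 = 96.29%.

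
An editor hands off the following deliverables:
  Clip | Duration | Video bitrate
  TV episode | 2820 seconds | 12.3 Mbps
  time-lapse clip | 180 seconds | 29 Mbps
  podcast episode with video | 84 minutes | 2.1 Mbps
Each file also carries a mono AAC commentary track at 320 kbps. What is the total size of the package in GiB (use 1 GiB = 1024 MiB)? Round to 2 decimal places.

Audio: 320 kbps = 0.320 Mbps.
TV episode: 12.620 Mbps × 2820 s = 35588.4 Mb
time-lapse clip: 29.320 Mbps × 180 s = 5277.6 Mb
podcast episode with video: 2.420 Mbps × 5040 s = 12196.8 Mb
Total: 53062.8 Mb = 6632.9 MB.
= 6.177 GiB.

6.18 GiB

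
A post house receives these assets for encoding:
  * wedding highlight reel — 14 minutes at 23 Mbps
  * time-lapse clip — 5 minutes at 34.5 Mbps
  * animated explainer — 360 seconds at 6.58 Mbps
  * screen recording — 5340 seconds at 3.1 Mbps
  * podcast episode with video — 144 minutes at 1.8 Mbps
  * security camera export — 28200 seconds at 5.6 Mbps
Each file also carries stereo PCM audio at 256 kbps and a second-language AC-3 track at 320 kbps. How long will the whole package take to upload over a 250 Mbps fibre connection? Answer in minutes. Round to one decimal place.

Audio total: 256 + 320 = 576 kbps = 0.576 Mbps.
wedding highlight reel: 23.576 Mbps × 840 s = 19803.8 Mb
time-lapse clip: 35.076 Mbps × 300 s = 10522.8 Mb
animated explainer: 7.156 Mbps × 360 s = 2576.2 Mb
screen recording: 3.676 Mbps × 5340 s = 19629.8 Mb
podcast episode with video: 2.376 Mbps × 8640 s = 20528.6 Mb
security camera export: 6.176 Mbps × 28200 s = 174163.2 Mb
Total: 247224.5 Mb = 30903.1 MB.
At 250 Mbps: 247224.5 / 250 = 989 s ≈ 16.5 minutes.

16.5 minutes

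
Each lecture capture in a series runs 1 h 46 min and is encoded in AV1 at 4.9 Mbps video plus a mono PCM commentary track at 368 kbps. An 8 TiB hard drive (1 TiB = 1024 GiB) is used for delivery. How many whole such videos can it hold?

1 h 46 min = 106 min = 6360 s
Audio: 368 kbps = 0.368 Mbps.
Total bitrate: 5.268 Mbps.
Per item: 5.268 Mbps × 6360 s = 33,504 Mb = 4,188 MB.
Capacity: 8 TiB = 70,368,744 Mb; 2100.28 items → 2100 complete.

2100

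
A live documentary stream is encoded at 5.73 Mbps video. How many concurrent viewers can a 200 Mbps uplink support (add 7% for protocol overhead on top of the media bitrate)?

32

On the wire with 7% overhead: 6.131 Mbps.
200 Mbps = 200.0 Mbps; 200.0 / 6.131 = 32.62 → 32 viewers.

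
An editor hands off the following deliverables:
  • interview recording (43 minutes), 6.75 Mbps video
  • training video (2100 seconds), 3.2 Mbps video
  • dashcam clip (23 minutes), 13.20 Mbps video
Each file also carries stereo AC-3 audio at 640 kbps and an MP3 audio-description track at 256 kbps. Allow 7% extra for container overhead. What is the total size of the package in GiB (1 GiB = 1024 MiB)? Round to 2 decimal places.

5.95 GiB

Audio total: 640 + 256 = 896 kbps = 0.896 Mbps.
interview recording: 7.646 Mbps × 2580 s × 1.07 = 21107.5 Mb
training video: 4.096 Mbps × 2100 s × 1.07 = 9203.7 Mb
dashcam clip: 14.096 Mbps × 1380 s × 1.07 = 20814.2 Mb
Total: 51125.4 Mb = 6390.7 MB.
= 5.952 GiB.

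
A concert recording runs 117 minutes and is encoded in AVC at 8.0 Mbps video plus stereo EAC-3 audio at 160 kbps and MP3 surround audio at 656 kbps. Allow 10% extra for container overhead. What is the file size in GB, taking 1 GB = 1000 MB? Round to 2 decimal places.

117 min = 7020 s
Audio total: 160 + 656 = 816 kbps = 0.816 Mbps.
Total bitrate: 8.0 + 0.816 = 8.816 Mbps.
Stream data: 8.816 Mbps × 7020 s = 61888.3 Mb.
With 10% container overhead: ×1.10.
68,077 Mb ÷ 8 = 8,510 MB → 8.510 GB.

8.51 GB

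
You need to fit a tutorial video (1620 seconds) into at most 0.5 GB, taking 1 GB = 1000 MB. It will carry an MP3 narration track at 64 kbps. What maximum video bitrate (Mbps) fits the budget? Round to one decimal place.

2.4 Mbps

Budget: 0.5 GB = 4000.0 Mb.
Total bitrate budget: 4000.0 Mb / 1620 s = 2.469 Mbps.
Audio: 64 kbps = 0.064 Mbps.
Video: 2.469 − 0.064 = 2.405 Mbps.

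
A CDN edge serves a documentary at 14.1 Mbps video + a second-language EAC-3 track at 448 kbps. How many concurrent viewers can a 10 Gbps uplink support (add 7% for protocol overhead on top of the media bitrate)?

642

Audio: 448 kbps = 0.448 Mbps.
Per-viewer media rate: 14.548 Mbps.
On the wire with 7% overhead: 15.566 Mbps.
10 Gbps = 10,000 Mbps; 10,000 / 15.566 = 642.41 → 642 viewers.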